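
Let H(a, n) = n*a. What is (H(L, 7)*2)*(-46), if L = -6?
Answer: 3864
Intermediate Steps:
H(a, n) = a*n
(H(L, 7)*2)*(-46) = (-6*7*2)*(-46) = -42*2*(-46) = -84*(-46) = 3864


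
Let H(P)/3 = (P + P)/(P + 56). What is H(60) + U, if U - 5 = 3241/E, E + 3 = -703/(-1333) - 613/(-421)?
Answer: -52611904432/16544123 ≈ -3180.1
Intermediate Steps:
E = -570487/561193 (E = -3 + (-703/(-1333) - 613/(-421)) = -3 + (-703*(-1/1333) - 613*(-1/421)) = -3 + (703/1333 + 613/421) = -3 + 1113092/561193 = -570487/561193 ≈ -1.0166)
U = -1815974078/570487 (U = 5 + 3241/(-570487/561193) = 5 + 3241*(-561193/570487) = 5 - 1818826513/570487 = -1815974078/570487 ≈ -3183.2)
H(P) = 6*P/(56 + P) (H(P) = 3*((P + P)/(P + 56)) = 3*((2*P)/(56 + P)) = 3*(2*P/(56 + P)) = 6*P/(56 + P))
H(60) + U = 6*60/(56 + 60) - 1815974078/570487 = 6*60/116 - 1815974078/570487 = 6*60*(1/116) - 1815974078/570487 = 90/29 - 1815974078/570487 = -52611904432/16544123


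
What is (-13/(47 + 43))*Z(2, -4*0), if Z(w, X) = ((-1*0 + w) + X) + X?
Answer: -13/45 ≈ -0.28889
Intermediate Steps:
Z(w, X) = w + 2*X (Z(w, X) = ((0 + w) + X) + X = (w + X) + X = (X + w) + X = w + 2*X)
(-13/(47 + 43))*Z(2, -4*0) = (-13/(47 + 43))*(2 + 2*(-4*0)) = (-13/90)*(2 + 2*0) = ((1/90)*(-13))*(2 + 0) = -13/90*2 = -13/45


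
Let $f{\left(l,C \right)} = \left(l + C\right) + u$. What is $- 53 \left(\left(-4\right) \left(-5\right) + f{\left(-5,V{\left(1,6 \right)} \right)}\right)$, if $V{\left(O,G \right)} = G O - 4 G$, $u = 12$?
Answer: $-477$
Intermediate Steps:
$V{\left(O,G \right)} = - 4 G + G O$
$f{\left(l,C \right)} = 12 + C + l$ ($f{\left(l,C \right)} = \left(l + C\right) + 12 = \left(C + l\right) + 12 = 12 + C + l$)
$- 53 \left(\left(-4\right) \left(-5\right) + f{\left(-5,V{\left(1,6 \right)} \right)}\right) = - 53 \left(\left(-4\right) \left(-5\right) + \left(12 + 6 \left(-4 + 1\right) - 5\right)\right) = - 53 \left(20 + \left(12 + 6 \left(-3\right) - 5\right)\right) = - 53 \left(20 - 11\right) = \left(-53\right) 9 = -477$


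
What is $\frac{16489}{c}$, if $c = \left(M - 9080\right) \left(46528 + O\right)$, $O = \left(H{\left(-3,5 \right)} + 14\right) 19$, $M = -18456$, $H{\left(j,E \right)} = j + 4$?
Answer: $- \frac{16489}{1289042768} \approx -1.2792 \cdot 10^{-5}$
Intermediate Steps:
$H{\left(j,E \right)} = 4 + j$
$O = 285$ ($O = \left(\left(4 - 3\right) + 14\right) 19 = \left(1 + 14\right) 19 = 15 \cdot 19 = 285$)
$c = -1289042768$ ($c = \left(-18456 - 9080\right) \left(46528 + 285\right) = \left(-27536\right) 46813 = -1289042768$)
$\frac{16489}{c} = \frac{16489}{-1289042768} = 16489 \left(- \frac{1}{1289042768}\right) = - \frac{16489}{1289042768}$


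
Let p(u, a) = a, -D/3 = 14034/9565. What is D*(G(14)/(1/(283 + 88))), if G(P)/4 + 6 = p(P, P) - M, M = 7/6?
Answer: -426942348/9565 ≈ -44636.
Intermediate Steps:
M = 7/6 (M = 7*(⅙) = 7/6 ≈ 1.1667)
D = -42102/9565 ≈ -4.4017
G(P) = -86/3 + 4*P (G(P) = -24 + 4*(P - 1*7/6) = -24 + 4*(P - 7/6) = -24 + 4*(-7/6 + P) = -24 + (-14/3 + 4*P) = -86/3 + 4*P)
D*(G(14)/(1/(283 + 88))) = -42102*(-86/3 + 4*14)/(9565*(1/(283 + 88))) = -42102*(-86/3 + 56)/(9565*(1/371)) = -1150788/(9565*1/371) = -1150788*371/9565 = -42102/9565*30422/3 = -426942348/9565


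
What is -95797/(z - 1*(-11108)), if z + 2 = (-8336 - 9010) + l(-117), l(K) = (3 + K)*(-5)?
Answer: 95797/5670 ≈ 16.895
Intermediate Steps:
l(K) = -15 - 5*K
z = -16778 (z = -2 + ((-8336 - 9010) + (-15 - 5*(-117))) = -2 + (-17346 + (-15 + 585)) = -2 + (-17346 + 570) = -2 - 16776 = -16778)
-95797/(z - 1*(-11108)) = -95797/(-16778 - 1*(-11108)) = -95797/(-16778 + 11108) = -95797/(-5670) = -95797*(-1/5670) = 95797/5670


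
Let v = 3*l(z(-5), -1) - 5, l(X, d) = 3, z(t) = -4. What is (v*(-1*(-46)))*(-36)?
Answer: -6624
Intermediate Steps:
v = 4 (v = 3*3 - 5 = 9 - 5 = 4)
(v*(-1*(-46)))*(-36) = (4*(-1*(-46)))*(-36) = (4*46)*(-36) = 184*(-36) = -6624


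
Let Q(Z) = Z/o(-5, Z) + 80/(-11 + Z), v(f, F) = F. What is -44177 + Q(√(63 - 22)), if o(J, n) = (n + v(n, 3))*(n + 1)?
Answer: -14140201/320 - 309*√41/320 ≈ -44194.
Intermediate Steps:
o(J, n) = (1 + n)*(3 + n) (o(J, n) = (n + 3)*(n + 1) = (3 + n)*(1 + n) = (1 + n)*(3 + n))
Q(Z) = 80/(-11 + Z) + Z/(3 + Z² + 4*Z) (Q(Z) = Z/(3 + Z² + 4*Z) + 80/(-11 + Z) = 80/(-11 + Z) + Z/(3 + Z² + 4*Z))
-44177 + Q(√(63 - 22)) = -44177 + 3*(80 + 27*(√(63 - 22))² + 103*√(63 - 22))/((-11 + √(63 - 22))*(3 + (√(63 - 22))² + 4*√(63 - 22))) = -44177 + 3*(80 + 27*(√41)² + 103*√41)/((-11 + √41)*(3 + (√41)² + 4*√41)) = -44177 + 3*(80 + 27*41 + 103*√41)/((-11 + √41)*(3 + 41 + 4*√41)) = -44177 + 3*(80 + 1107 + 103*√41)/((-11 + √41)*(44 + 4*√41)) = -44177 + 3*(1187 + 103*√41)/((-11 + √41)*(44 + 4*√41))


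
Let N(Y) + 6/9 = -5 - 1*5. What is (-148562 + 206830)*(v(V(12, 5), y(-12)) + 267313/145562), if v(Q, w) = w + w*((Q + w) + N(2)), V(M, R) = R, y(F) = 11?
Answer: 909691582198/218343 ≈ 4.1663e+6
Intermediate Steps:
N(Y) = -32/3 (N(Y) = -⅔ + (-5 - 1*5) = -⅔ + (-5 - 5) = -⅔ - 10 = -32/3)
v(Q, w) = w + w*(-32/3 + Q + w) (v(Q, w) = w + w*((Q + w) - 32/3) = w + w*(-32/3 + Q + w))
(-148562 + 206830)*(v(V(12, 5), y(-12)) + 267313/145562) = (-148562 + 206830)*((⅓)*11*(-29 + 3*5 + 3*11) + 267313/145562) = 58268*((⅓)*11*(-29 + 15 + 33) + 267313*(1/145562)) = 58268*((⅓)*11*19 + 267313/145562) = 58268*(209/3 + 267313/145562) = 58268*(31224397/436686) = 909691582198/218343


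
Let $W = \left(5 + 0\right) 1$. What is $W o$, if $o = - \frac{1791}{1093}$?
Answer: $- \frac{8955}{1093} \approx -8.1931$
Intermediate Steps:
$o = - \frac{1791}{1093}$ ($o = \left(-1791\right) \frac{1}{1093} = - \frac{1791}{1093} \approx -1.6386$)
$W = 5$ ($W = 5 \cdot 1 = 5$)
$W o = 5 \left(- \frac{1791}{1093}\right) = - \frac{8955}{1093}$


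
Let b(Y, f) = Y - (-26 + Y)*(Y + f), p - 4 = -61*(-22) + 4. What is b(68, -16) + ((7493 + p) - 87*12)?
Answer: 5683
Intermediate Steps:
p = 1350 (p = 4 + (-61*(-22) + 4) = 4 + (1342 + 4) = 4 + 1346 = 1350)
b(Y, f) = Y - (-26 + Y)*(Y + f)
b(68, -16) + ((7493 + p) - 87*12) = (-1*68² + 26*(-16) + 27*68 - 1*68*(-16)) + ((7493 + 1350) - 87*12) = (-1*4624 - 416 + 1836 + 1088) + (8843 - 1044) = (-4624 - 416 + 1836 + 1088) + 7799 = -2116 + 7799 = 5683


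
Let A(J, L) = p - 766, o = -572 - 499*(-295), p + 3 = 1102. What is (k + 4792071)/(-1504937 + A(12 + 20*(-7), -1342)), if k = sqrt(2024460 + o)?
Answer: -4792071/1504604 - sqrt(2171093)/1504604 ≈ -3.1859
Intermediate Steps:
p = 1099 (p = -3 + 1102 = 1099)
o = 146633 (o = -572 + 147205 = 146633)
A(J, L) = 333 (A(J, L) = 1099 - 766 = 333)
k = sqrt(2171093) (k = sqrt(2024460 + 146633) = sqrt(2171093) ≈ 1473.5)
(k + 4792071)/(-1504937 + A(12 + 20*(-7), -1342)) = (sqrt(2171093) + 4792071)/(-1504937 + 333) = (4792071 + sqrt(2171093))/(-1504604) = (4792071 + sqrt(2171093))*(-1/1504604) = -4792071/1504604 - sqrt(2171093)/1504604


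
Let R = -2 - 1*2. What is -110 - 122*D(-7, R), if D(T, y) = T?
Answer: 744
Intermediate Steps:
R = -4 (R = -2 - 2 = -4)
-110 - 122*D(-7, R) = -110 - 122*(-7) = -110 + 854 = 744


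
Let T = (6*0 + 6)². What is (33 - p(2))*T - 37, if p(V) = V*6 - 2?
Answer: 791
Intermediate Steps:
p(V) = -2 + 6*V (p(V) = 6*V - 2 = -2 + 6*V)
T = 36 (T = (0 + 6)² = 6² = 36)
(33 - p(2))*T - 37 = (33 - (-2 + 6*2))*36 - 37 = (33 - (-2 + 12))*36 - 37 = (33 - 1*10)*36 - 37 = (33 - 10)*36 - 37 = 23*36 - 37 = 828 - 37 = 791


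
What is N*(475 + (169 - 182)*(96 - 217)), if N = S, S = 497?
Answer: 1017856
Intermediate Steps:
N = 497
N*(475 + (169 - 182)*(96 - 217)) = 497*(475 + (169 - 182)*(96 - 217)) = 497*(475 - 13*(-121)) = 497*(475 + 1573) = 497*2048 = 1017856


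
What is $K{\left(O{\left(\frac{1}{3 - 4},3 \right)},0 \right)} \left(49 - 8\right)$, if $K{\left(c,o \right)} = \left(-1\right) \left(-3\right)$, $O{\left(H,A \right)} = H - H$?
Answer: $123$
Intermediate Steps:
$O{\left(H,A \right)} = 0$
$K{\left(c,o \right)} = 3$
$K{\left(O{\left(\frac{1}{3 - 4},3 \right)},0 \right)} \left(49 - 8\right) = 3 \left(49 - 8\right) = 3 \cdot 41 = 123$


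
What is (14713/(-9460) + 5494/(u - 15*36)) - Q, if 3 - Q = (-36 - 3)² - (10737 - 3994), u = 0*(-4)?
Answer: -1337565413/255420 ≈ -5236.7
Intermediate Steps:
u = 0
Q = 5225 (Q = 3 - ((-36 - 3)² - (10737 - 3994)) = 3 - ((-39)² - 1*6743) = 3 - (1521 - 6743) = 3 - 1*(-5222) = 3 + 5222 = 5225)
(14713/(-9460) + 5494/(u - 15*36)) - Q = (14713/(-9460) + 5494/(0 - 15*36)) - 1*5225 = (14713*(-1/9460) + 5494/(0 - 540)) - 5225 = (-14713/9460 + 5494/(-540)) - 5225 = (-14713/9460 + 5494*(-1/540)) - 5225 = (-14713/9460 - 2747/270) - 5225 = -2995913/255420 - 5225 = -1337565413/255420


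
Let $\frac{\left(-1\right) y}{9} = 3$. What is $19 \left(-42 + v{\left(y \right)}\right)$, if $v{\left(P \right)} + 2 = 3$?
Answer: $-779$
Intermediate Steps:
$y = -27$ ($y = \left(-9\right) 3 = -27$)
$v{\left(P \right)} = 1$ ($v{\left(P \right)} = -2 + 3 = 1$)
$19 \left(-42 + v{\left(y \right)}\right) = 19 \left(-42 + 1\right) = 19 \left(-41\right) = -779$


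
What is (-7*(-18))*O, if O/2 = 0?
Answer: 0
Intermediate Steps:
O = 0 (O = 2*0 = 0)
(-7*(-18))*O = -7*(-18)*0 = 126*0 = 0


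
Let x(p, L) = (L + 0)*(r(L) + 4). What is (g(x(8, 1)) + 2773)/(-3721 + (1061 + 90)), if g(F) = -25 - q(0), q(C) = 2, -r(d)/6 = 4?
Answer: -1373/1285 ≈ -1.0685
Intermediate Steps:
r(d) = -24 (r(d) = -6*4 = -24)
x(p, L) = -20*L (x(p, L) = (L + 0)*(-24 + 4) = L*(-20) = -20*L)
g(F) = -27 (g(F) = -25 - 1*2 = -25 - 2 = -27)
(g(x(8, 1)) + 2773)/(-3721 + (1061 + 90)) = (-27 + 2773)/(-3721 + (1061 + 90)) = 2746/(-3721 + 1151) = 2746/(-2570) = 2746*(-1/2570) = -1373/1285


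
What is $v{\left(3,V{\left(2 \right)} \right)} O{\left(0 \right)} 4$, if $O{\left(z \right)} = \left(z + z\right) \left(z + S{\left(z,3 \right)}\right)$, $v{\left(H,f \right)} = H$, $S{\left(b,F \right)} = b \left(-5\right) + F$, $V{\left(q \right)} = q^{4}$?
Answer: $0$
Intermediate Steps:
$S{\left(b,F \right)} = F - 5 b$ ($S{\left(b,F \right)} = - 5 b + F = F - 5 b$)
$O{\left(z \right)} = 2 z \left(3 - 4 z\right)$ ($O{\left(z \right)} = \left(z + z\right) \left(z - \left(-3 + 5 z\right)\right) = 2 z \left(3 - 4 z\right)$)
$v{\left(3,V{\left(2 \right)} \right)} O{\left(0 \right)} 4 = 3 \cdot 2 \cdot 0 \left(3 - 0\right) 4 = 3 \cdot 2 \cdot 0 \left(3 + 0\right) 4 = 3 \cdot 2 \cdot 0 \cdot 3 \cdot 4 = 3 \cdot 0 \cdot 4 = 0 \cdot 4 = 0$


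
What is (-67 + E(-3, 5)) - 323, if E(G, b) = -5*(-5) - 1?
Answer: -366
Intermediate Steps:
E(G, b) = 24 (E(G, b) = 25 - 1 = 24)
(-67 + E(-3, 5)) - 323 = (-67 + 24) - 323 = -43 - 323 = -366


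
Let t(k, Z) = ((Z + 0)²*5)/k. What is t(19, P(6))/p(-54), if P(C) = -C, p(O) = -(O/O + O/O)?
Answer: -90/19 ≈ -4.7368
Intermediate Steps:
p(O) = -2 (p(O) = -(1 + 1) = -1*2 = -2)
t(k, Z) = 5*Z²/k (t(k, Z) = (Z²*5)/k = (5*Z²)/k = 5*Z²/k)
t(19, P(6))/p(-54) = (5*(-1*6)²/19)/(-2) = (5*(-6)²*(1/19))*(-½) = (5*36*(1/19))*(-½) = (180/19)*(-½) = -90/19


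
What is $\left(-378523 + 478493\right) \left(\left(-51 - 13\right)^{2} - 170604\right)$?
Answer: $-16645804760$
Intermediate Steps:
$\left(-378523 + 478493\right) \left(\left(-51 - 13\right)^{2} - 170604\right) = 99970 \left(\left(-64\right)^{2} - 170604\right) = 99970 \left(4096 - 170604\right) = 99970 \left(-166508\right) = -16645804760$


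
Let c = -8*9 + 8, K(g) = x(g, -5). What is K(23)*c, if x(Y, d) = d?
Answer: 320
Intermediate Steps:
K(g) = -5
c = -64 (c = -72 + 8 = -64)
K(23)*c = -5*(-64) = 320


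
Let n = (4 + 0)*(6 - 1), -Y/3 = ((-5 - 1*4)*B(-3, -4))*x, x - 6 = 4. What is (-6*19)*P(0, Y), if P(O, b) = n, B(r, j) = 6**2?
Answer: -2280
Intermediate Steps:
B(r, j) = 36
x = 10 (x = 6 + 4 = 10)
Y = 9720 (Y = -3*(-5 - 1*4)*36*10 = -3*(-5 - 4)*36*10 = -3*(-9*36)*10 = -(-972)*10 = -3*(-3240) = 9720)
n = 20 (n = 4*5 = 20)
P(O, b) = 20
(-6*19)*P(0, Y) = -6*19*20 = -114*20 = -2280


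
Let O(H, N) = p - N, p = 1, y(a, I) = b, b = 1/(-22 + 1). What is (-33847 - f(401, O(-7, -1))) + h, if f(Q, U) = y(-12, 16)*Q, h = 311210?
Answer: 5825024/21 ≈ 2.7738e+5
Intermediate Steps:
b = -1/21 (b = 1/(-21) = -1/21 ≈ -0.047619)
y(a, I) = -1/21
O(H, N) = 1 - N
f(Q, U) = -Q/21
(-33847 - f(401, O(-7, -1))) + h = (-33847 - (-1)*401/21) + 311210 = (-33847 - 1*(-401/21)) + 311210 = (-33847 + 401/21) + 311210 = -710386/21 + 311210 = 5825024/21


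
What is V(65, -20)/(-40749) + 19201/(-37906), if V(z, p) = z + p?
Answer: -261375773/514877198 ≈ -0.50765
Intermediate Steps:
V(z, p) = p + z
V(65, -20)/(-40749) + 19201/(-37906) = (-20 + 65)/(-40749) + 19201/(-37906) = 45*(-1/40749) + 19201*(-1/37906) = -15/13583 - 19201/37906 = -261375773/514877198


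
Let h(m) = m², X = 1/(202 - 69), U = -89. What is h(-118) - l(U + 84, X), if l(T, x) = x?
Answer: 1851891/133 ≈ 13924.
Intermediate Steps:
X = 1/133 ≈ 0.0075188
h(-118) - l(U + 84, X) = (-118)² - 1*1/133 = 13924 - 1/133 = 1851891/133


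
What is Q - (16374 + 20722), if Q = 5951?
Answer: -31145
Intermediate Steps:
Q - (16374 + 20722) = 5951 - (16374 + 20722) = 5951 - 1*37096 = 5951 - 37096 = -31145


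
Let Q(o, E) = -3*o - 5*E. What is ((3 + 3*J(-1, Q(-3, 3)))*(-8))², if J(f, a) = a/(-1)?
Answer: 28224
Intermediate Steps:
Q(o, E) = -5*E - 3*o
J(f, a) = -a (J(f, a) = a*(-1) = -a)
((3 + 3*J(-1, Q(-3, 3)))*(-8))² = ((3 + 3*(-(-5*3 - 3*(-3))))*(-8))² = ((3 + 3*(-(-15 + 9)))*(-8))² = ((3 + 3*(-1*(-6)))*(-8))² = ((3 + 3*6)*(-8))² = ((3 + 18)*(-8))² = (21*(-8))² = (-168)² = 28224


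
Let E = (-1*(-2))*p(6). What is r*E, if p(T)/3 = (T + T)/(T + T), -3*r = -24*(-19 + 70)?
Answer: 2448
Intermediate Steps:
r = 408 (r = -(-8)*(-19 + 70) = -(-8)*51 = -⅓*(-1224) = 408)
p(T) = 3 (p(T) = 3*((T + T)/(T + T)) = 3*((2*T)/((2*T))) = 3*((2*T)*(1/(2*T))) = 3*1 = 3)
E = 6 (E = -1*(-2)*3 = 2*3 = 6)
r*E = 408*6 = 2448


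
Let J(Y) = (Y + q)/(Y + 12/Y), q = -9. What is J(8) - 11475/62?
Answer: -218149/1178 ≈ -185.19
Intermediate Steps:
J(Y) = (-9 + Y)/(Y + 12/Y) (J(Y) = (Y - 9)/(Y + 12/Y) = (-9 + Y)/(Y + 12/Y))
J(8) - 11475/62 = 8*(-9 + 8)/(12 + 8²) - 11475/62 = 8*(-1)/(12 + 64) - 11475/62 = 8*(-1)/76 - 75*153/62 = 8*(1/76)*(-1) - 11475/62 = -2/19 - 11475/62 = -218149/1178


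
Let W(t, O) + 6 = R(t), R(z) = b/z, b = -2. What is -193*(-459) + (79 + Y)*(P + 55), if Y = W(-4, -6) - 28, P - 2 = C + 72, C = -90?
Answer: 180723/2 ≈ 90362.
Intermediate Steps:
R(z) = -2/z
W(t, O) = -6 - 2/t
P = -16 (P = 2 + (-90 + 72) = 2 - 18 = -16)
Y = -67/2 (Y = (-6 - 2/(-4)) - 28 = (-6 - 2*(-¼)) - 28 = (-6 + ½) - 28 = -11/2 - 28 = -67/2 ≈ -33.500)
-193*(-459) + (79 + Y)*(P + 55) = -193*(-459) + (79 - 67/2)*(-16 + 55) = 88587 + (91/2)*39 = 88587 + 3549/2 = 180723/2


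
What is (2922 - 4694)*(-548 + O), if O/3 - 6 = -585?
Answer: 4049020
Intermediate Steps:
O = -1737 (O = 18 + 3*(-585) = 18 - 1755 = -1737)
(2922 - 4694)*(-548 + O) = (2922 - 4694)*(-548 - 1737) = -1772*(-2285) = 4049020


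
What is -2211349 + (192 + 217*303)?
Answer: -2145406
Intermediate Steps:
-2211349 + (192 + 217*303) = -2211349 + (192 + 65751) = -2211349 + 65943 = -2145406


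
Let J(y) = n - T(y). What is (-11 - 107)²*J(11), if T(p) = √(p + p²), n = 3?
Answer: 41772 - 27848*√33 ≈ -1.1820e+5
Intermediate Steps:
J(y) = 3 - √(y*(1 + y))
(-11 - 107)²*J(11) = (-11 - 107)²*(3 - √(11*(1 + 11))) = (-118)²*(3 - √(11*12)) = 13924*(3 - √132) = 13924*(3 - 2*√33) = 41772 - 27848*√33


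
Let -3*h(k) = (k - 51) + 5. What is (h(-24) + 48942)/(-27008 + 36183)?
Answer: 146896/27525 ≈ 5.3368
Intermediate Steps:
h(k) = 46/3 - k/3 (h(k) = -((k - 51) + 5)/3 = -((-51 + k) + 5)/3 = -(-46 + k)/3 = 46/3 - k/3)
(h(-24) + 48942)/(-27008 + 36183) = ((46/3 - ⅓*(-24)) + 48942)/(-27008 + 36183) = ((46/3 + 8) + 48942)/9175 = (70/3 + 48942)*(1/9175) = (146896/3)*(1/9175) = 146896/27525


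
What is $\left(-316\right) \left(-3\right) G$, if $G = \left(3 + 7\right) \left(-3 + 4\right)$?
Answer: $9480$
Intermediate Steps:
$G = 10$ ($G = 10 \cdot 1 = 10$)
$\left(-316\right) \left(-3\right) G = \left(-316\right) \left(-3\right) 10 = 948 \cdot 10 = 9480$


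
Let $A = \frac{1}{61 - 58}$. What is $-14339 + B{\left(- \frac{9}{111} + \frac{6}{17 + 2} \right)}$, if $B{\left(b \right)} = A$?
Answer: $- \frac{43016}{3} \approx -14339.0$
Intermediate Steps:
$A = \frac{1}{3}$ ($A = \frac{1}{61 - 58} = \frac{1}{3} \approx 0.33333$)
$B{\left(b \right)} = \frac{1}{3}$
$-14339 + B{\left(- \frac{9}{111} + \frac{6}{17 + 2} \right)} = -14339 + \frac{1}{3} = - \frac{43016}{3}$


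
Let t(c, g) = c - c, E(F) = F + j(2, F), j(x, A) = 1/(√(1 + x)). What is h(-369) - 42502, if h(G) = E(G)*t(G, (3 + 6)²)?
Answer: -42502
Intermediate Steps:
j(x, A) = (1 + x)^(-½)
E(F) = F + √3/3 (E(F) = F + (1 + 2)^(-½) = F + 3^(-½) = F + √3/3)
t(c, g) = 0
h(G) = 0 (h(G) = (G + √3/3)*0 = 0)
h(-369) - 42502 = 0 - 42502 = -42502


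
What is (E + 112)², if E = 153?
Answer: 70225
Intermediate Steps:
(E + 112)² = (153 + 112)² = 265² = 70225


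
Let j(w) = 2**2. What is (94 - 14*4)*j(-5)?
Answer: 152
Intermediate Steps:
j(w) = 4
(94 - 14*4)*j(-5) = (94 - 14*4)*4 = (94 - 56)*4 = 38*4 = 152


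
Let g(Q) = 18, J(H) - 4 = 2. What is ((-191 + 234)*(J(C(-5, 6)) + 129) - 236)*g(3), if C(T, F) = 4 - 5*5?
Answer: 100242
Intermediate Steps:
C(T, F) = -21 (C(T, F) = 4 - 25 = -21)
J(H) = 6 (J(H) = 4 + 2 = 6)
((-191 + 234)*(J(C(-5, 6)) + 129) - 236)*g(3) = ((-191 + 234)*(6 + 129) - 236)*18 = (43*135 - 236)*18 = (5805 - 236)*18 = 5569*18 = 100242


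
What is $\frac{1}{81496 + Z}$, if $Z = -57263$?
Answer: $\frac{1}{24233} \approx 4.1266 \cdot 10^{-5}$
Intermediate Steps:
$\frac{1}{81496 + Z} = \frac{1}{81496 - 57263} = \frac{1}{24233}$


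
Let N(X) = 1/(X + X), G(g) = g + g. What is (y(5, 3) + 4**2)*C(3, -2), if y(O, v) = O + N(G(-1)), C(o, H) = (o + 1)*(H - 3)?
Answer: -415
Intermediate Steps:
G(g) = 2*g
C(o, H) = (1 + o)*(-3 + H)
N(X) = 1/(2*X)
y(O, v) = -1/4 + O (y(O, v) = O + 1/(2*((2*(-1)))) = O + (1/2)/(-2) = O + (1/2)*(-1/2) = O - 1/4 = -1/4 + O)
(y(5, 3) + 4**2)*C(3, -2) = ((-1/4 + 5) + 4**2)*(-3 - 2 - 3*3 - 2*3) = (19/4 + 16)*(-3 - 2 - 9 - 6) = (83/4)*(-20) = -415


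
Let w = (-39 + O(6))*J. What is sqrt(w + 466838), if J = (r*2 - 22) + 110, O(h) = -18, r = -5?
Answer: 2*sqrt(115598) ≈ 679.99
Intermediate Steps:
J = 78 (J = (-5*2 - 22) + 110 = (-10 - 22) + 110 = -32 + 110 = 78)
w = -4446 (w = (-39 - 18)*78 = -57*78 = -4446)
sqrt(w + 466838) = sqrt(-4446 + 466838) = sqrt(462392) = 2*sqrt(115598)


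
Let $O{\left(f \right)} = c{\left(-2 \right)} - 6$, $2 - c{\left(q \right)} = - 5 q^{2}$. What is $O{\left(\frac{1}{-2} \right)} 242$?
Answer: $3872$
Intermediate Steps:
$c{\left(q \right)} = 2 + 5 q^{2}$ ($c{\left(q \right)} = 2 - - 5 q^{2} = 2 + 5 q^{2}$)
$O{\left(f \right)} = 16$ ($O{\left(f \right)} = \left(2 + 5 \left(-2\right)^{2}\right) - 6 = \left(2 + 5 \cdot 4\right) - 6 = \left(2 + 20\right) - 6 = 22 - 6 = 16$)
$O{\left(\frac{1}{-2} \right)} 242 = 16 \cdot 242 = 3872$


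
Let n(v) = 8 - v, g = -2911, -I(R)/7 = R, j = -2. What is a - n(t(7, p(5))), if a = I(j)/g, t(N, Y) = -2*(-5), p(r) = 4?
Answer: 5808/2911 ≈ 1.9952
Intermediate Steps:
I(R) = -7*R
t(N, Y) = 10
a = -14/2911 (a = -7*(-2)/(-2911) = 14*(-1/2911) = -14/2911 ≈ -0.0048093)
a - n(t(7, p(5))) = -14/2911 - (8 - 1*10) = -14/2911 - (8 - 10) = -14/2911 - 1*(-2) = -14/2911 + 2 = 5808/2911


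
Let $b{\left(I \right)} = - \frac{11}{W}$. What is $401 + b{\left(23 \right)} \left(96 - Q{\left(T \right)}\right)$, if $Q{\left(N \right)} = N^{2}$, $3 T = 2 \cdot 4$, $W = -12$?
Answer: $\frac{13027}{27} \approx 482.48$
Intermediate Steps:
$T = \frac{8}{3}$ ($T = \frac{2 \cdot 4}{3} = \frac{1}{3} \cdot 8 = \frac{8}{3} \approx 2.6667$)
$b{\left(I \right)} = \frac{11}{12}$ ($b{\left(I \right)} = - \frac{11}{-12} = \left(-11\right) \left(- \frac{1}{12}\right) = \frac{11}{12}$)
$401 + b{\left(23 \right)} \left(96 - Q{\left(T \right)}\right) = 401 + \frac{11 \left(96 - \left(\frac{8}{3}\right)^{2}\right)}{12} = 401 + \frac{11 \left(96 - \frac{64}{9}\right)}{12} = 401 + \frac{11}{12} \cdot \frac{800}{9} = 401 + \frac{2200}{27} = \frac{13027}{27}$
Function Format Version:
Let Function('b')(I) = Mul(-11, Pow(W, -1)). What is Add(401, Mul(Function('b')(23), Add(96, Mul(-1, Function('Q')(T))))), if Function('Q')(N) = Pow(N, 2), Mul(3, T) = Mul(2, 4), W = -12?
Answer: Rational(13027, 27) ≈ 482.48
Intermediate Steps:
T = Rational(8, 3) (T = Mul(Rational(1, 3), Mul(2, 4)) = Mul(Rational(1, 3), 8) = Rational(8, 3) ≈ 2.6667)
Function('b')(I) = Rational(11, 12) (Function('b')(I) = Mul(-11, Pow(-12, -1)) = Mul(-11, Rational(-1, 12)) = Rational(11, 12))
Add(401, Mul(Function('b')(23), Add(96, Mul(-1, Function('Q')(T))))) = Add(401, Mul(Rational(11, 12), Add(96, Mul(-1, Pow(Rational(8, 3), 2))))) = Add(401, Mul(Rational(11, 12), Add(96, Mul(-1, Rational(64, 9))))) = Add(401, Mul(Rational(11, 12), Add(96, Rational(-64, 9)))) = Add(401, Mul(Rational(11, 12), Rational(800, 9))) = Add(401, Rational(2200, 27)) = Rational(13027, 27)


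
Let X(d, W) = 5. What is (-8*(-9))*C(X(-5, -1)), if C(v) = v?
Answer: 360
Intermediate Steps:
(-8*(-9))*C(X(-5, -1)) = -8*(-9)*5 = 72*5 = 360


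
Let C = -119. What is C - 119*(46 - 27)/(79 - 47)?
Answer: -6069/32 ≈ -189.66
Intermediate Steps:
C - 119*(46 - 27)/(79 - 47) = -119 - 119*(46 - 27)/(79 - 47) = -119 - 2261/32 = -6069/32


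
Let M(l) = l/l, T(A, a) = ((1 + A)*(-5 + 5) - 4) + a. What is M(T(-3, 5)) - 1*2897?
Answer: -2896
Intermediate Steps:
T(A, a) = -4 + a (T(A, a) = ((1 + A)*0 - 4) + a = (0 - 4) + a = -4 + a)
M(l) = 1
M(T(-3, 5)) - 1*2897 = 1 - 1*2897 = 1 - 2897 = -2896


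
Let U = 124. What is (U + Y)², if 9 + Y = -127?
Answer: 144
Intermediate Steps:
Y = -136 (Y = -9 - 127 = -136)
(U + Y)² = (124 - 136)² = (-12)² = 144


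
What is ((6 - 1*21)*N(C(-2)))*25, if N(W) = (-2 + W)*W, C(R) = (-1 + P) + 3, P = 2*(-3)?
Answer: -9000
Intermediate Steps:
P = -6
C(R) = -4 (C(R) = (-1 - 6) + 3 = -7 + 3 = -4)
N(W) = W*(-2 + W)
((6 - 1*21)*N(C(-2)))*25 = ((6 - 1*21)*(-4*(-2 - 4)))*25 = ((6 - 21)*(-4*(-6)))*25 = -15*24*25 = -360*25 = -9000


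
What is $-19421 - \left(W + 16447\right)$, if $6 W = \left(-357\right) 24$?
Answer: $-34440$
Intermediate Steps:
$W = -1428$ ($W = \frac{\left(-357\right) 24}{6} = \frac{1}{6} \left(-8568\right) = -1428$)
$-19421 - \left(W + 16447\right) = -19421 - \left(-1428 + 16447\right) = -19421 - 15019 = -34440$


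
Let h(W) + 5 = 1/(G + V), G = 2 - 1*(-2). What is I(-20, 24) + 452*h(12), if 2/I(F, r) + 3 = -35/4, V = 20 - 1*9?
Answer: -1572176/705 ≈ -2230.0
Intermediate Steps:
V = 11 (V = 20 - 9 = 11)
G = 4 (G = 2 + 2 = 4)
h(W) = -74/15 (h(W) = -5 + 1/(4 + 11) = -5 + 1/15 = -74/15)
I(F, r) = -8/47 (I(F, r) = 2/(-3 - 35/4) = 2/(-47/4) = 2*(-4/47) = -8/47)
I(-20, 24) + 452*h(12) = -8/47 + 452*(-74/15) = -8/47 - 33448/15 = -1572176/705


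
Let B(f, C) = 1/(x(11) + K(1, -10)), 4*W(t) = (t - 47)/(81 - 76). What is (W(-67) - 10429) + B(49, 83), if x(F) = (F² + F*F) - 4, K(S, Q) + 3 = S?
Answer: -12312941/1180 ≈ -10435.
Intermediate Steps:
K(S, Q) = -3 + S
x(F) = -4 + 2*F² (x(F) = (F² + F²) - 4 = 2*F² - 4 = -4 + 2*F²)
W(t) = -47/20 + t/20 (W(t) = ((t - 47)/(81 - 76))/4 = ((-47 + t)/5)/4 = ((-47 + t)*(⅕))/4 = (-47/5 + t/5)/4 = -47/20 + t/20)
B(f, C) = 1/236 (B(f, C) = 1/((-4 + 2*11²) + (-3 + 1)) = 1/((-4 + 2*121) - 2) = 1/((-4 + 242) - 2) = 1/(238 - 2) = 1/236)
(W(-67) - 10429) + B(49, 83) = ((-47/20 + (1/20)*(-67)) - 10429) + 1/236 = ((-47/20 - 67/20) - 10429) + 1/236 = (-57/10 - 10429) + 1/236 = -104347/10 + 1/236 = -12312941/1180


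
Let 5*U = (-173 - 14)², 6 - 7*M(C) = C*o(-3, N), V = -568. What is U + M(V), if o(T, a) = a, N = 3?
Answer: 253333/35 ≈ 7238.1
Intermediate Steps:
M(C) = 6/7 - 3*C/7 (M(C) = 6/7 - C*3/7 = 6/7 - 3*C/7)
U = 34969/5 (U = (-173 - 14)²/5 = (⅕)*(-187)² = (⅕)*34969 = 34969/5 ≈ 6993.8)
U + M(V) = 34969/5 + (6/7 - 3/7*(-568)) = 34969/5 + (6/7 + 1704/7) = 34969/5 + 1710/7 = 253333/35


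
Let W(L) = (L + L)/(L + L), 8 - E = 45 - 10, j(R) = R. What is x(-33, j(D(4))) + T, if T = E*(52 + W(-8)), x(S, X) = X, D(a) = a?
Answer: -1427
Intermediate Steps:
E = -27 (E = 8 - (45 - 10) = 8 - 1*35 = 8 - 35 = -27)
W(L) = 1 (W(L) = (2*L)/((2*L)) = (2*L)*(1/(2*L)) = 1)
T = -1431 (T = -27*(52 + 1) = -27*53 = -1431)
x(-33, j(D(4))) + T = 4 - 1431 = -1427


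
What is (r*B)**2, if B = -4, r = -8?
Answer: 1024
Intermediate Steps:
(r*B)**2 = (-8*(-4))**2 = 32**2 = 1024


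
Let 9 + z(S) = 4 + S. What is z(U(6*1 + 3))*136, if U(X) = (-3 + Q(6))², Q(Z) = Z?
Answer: 544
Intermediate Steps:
U(X) = 9 (U(X) = (-3 + 6)² = 3² = 9)
z(S) = -5 + S (z(S) = -9 + (4 + S) = -5 + S)
z(U(6*1 + 3))*136 = (-5 + 9)*136 = 4*136 = 544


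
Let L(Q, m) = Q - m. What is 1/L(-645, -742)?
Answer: 1/97 ≈ 0.010309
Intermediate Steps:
1/L(-645, -742) = 1/(-645 - 1*(-742)) = 1/(-645 + 742) = 1/97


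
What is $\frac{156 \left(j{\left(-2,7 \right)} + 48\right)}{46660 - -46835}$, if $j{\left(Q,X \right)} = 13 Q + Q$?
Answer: $\frac{208}{6233} \approx 0.033371$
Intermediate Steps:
$j{\left(Q,X \right)} = 14 Q$
$\frac{156 \left(j{\left(-2,7 \right)} + 48\right)}{46660 - -46835} = \frac{156 \left(14 \left(-2\right) + 48\right)}{46660 - -46835} = \frac{156 \left(-28 + 48\right)}{46660 + 46835} = \frac{156 \cdot 20}{93495} = 3120 \cdot \frac{1}{93495} = \frac{208}{6233}$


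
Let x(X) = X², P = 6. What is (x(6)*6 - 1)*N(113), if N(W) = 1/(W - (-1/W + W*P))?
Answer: -24295/63844 ≈ -0.38054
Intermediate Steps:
N(W) = 1/(1/W - 5*W) (N(W) = 1/(W - (-1/W + W*6)) = 1/(W - (-1/W + 6*W)) = 1/(W + (1/W - 6*W)) = 1/(1/W - 5*W))
(x(6)*6 - 1)*N(113) = (6²*6 - 1)*(-1*113/(-1 + 5*113²)) = (36*6 - 1)*(-1*113/(-1 + 5*12769)) = (216 - 1)*(-1*113/(-1 + 63845)) = 215*(-1*113/63844) = 215*(-1*113*1/63844) = 215*(-113/63844) = -24295/63844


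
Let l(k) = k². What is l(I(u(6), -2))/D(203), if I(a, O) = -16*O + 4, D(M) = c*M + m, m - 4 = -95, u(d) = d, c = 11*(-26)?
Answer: -144/6461 ≈ -0.022288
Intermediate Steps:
c = -286
m = -91 (m = 4 - 95 = -91)
D(M) = -91 - 286*M (D(M) = -286*M - 91 = -91 - 286*M)
I(a, O) = 4 - 16*O
l(I(u(6), -2))/D(203) = (4 - 16*(-2))²/(-91 - 286*203) = (4 + 32)²/(-91 - 58058) = 36²/(-58149) = 1296*(-1/58149) = -144/6461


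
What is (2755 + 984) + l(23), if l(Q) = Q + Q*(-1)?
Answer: 3739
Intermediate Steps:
l(Q) = 0 (l(Q) = Q - Q = 0)
(2755 + 984) + l(23) = (2755 + 984) + 0 = 3739 + 0 = 3739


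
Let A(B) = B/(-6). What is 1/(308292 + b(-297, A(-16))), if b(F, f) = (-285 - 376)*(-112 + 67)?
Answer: 1/338037 ≈ 2.9583e-6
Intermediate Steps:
A(B) = -B/6 (A(B) = B*(-⅙) = -B/6)
b(F, f) = 29745 (b(F, f) = -661*(-45) = 29745)
1/(308292 + b(-297, A(-16))) = 1/(308292 + 29745) = 1/338037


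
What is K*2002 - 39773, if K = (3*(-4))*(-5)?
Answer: 80347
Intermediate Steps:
K = 60 (K = -12*(-5) = 60)
K*2002 - 39773 = 60*2002 - 39773 = 120120 - 39773 = 80347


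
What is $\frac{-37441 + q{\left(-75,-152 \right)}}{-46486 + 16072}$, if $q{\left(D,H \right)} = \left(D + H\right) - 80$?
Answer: $\frac{18874}{15207} \approx 1.2411$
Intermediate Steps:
$q{\left(D,H \right)} = -80 + D + H$
$\frac{-37441 + q{\left(-75,-152 \right)}}{-46486 + 16072} = \frac{-37441 - 307}{-46486 + 16072} = \frac{-37441 - 307}{-30414} = \left(-37748\right) \left(- \frac{1}{30414}\right) = \frac{18874}{15207}$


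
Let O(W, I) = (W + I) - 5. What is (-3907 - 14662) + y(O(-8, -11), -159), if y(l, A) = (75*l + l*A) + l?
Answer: -16577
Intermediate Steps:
O(W, I) = -5 + I + W (O(W, I) = (I + W) - 5 = -5 + I + W)
y(l, A) = 76*l + A*l (y(l, A) = (75*l + A*l) + l = 76*l + A*l)
(-3907 - 14662) + y(O(-8, -11), -159) = (-3907 - 14662) + (-5 - 11 - 8)*(76 - 159) = -18569 - 24*(-83) = -18569 + 1992 = -16577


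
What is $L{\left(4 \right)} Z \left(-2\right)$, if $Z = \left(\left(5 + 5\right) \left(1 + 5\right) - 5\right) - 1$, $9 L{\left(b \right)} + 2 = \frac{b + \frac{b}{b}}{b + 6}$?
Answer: $18$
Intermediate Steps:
$L{\left(b \right)} = - \frac{2}{9} + \frac{1 + b}{9 \left(6 + b\right)}$ ($L{\left(b \right)} = - \frac{2}{9} + \frac{\left(b + \frac{b}{b}\right) \frac{1}{b + 6}}{9} = - \frac{2}{9} + \frac{\left(b + 1\right) \frac{1}{6 + b}}{9} = - \frac{2}{9} + \frac{\left(1 + b\right) \frac{1}{6 + b}}{9} = - \frac{2}{9} + \frac{\frac{1}{6 + b} \left(1 + b\right)}{9} = - \frac{2}{9} + \frac{1 + b}{9 \left(6 + b\right)}$)
$Z = 54$ ($Z = \left(10 \cdot 6 - 5\right) - 1 = \left(60 - 5\right) - 1 = 55 - 1 = 54$)
$L{\left(4 \right)} Z \left(-2\right) = \frac{-11 - 4}{9 \left(6 + 4\right)} 54 \left(-2\right) = \frac{-11 - 4}{9 \cdot 10} \cdot 54 \left(-2\right) = \frac{1}{9} \cdot \frac{1}{10} \left(-15\right) 54 \left(-2\right) = \left(- \frac{1}{6}\right) 54 \left(-2\right) = \left(-9\right) \left(-2\right) = 18$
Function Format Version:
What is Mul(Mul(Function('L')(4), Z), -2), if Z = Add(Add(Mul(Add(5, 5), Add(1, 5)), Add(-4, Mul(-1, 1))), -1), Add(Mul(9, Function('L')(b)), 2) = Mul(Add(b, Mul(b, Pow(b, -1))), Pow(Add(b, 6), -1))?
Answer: 18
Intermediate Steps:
Function('L')(b) = Add(Rational(-2, 9), Mul(Rational(1, 9), Pow(Add(6, b), -1), Add(1, b))) (Function('L')(b) = Add(Rational(-2, 9), Mul(Rational(1, 9), Mul(Add(b, Mul(b, Pow(b, -1))), Pow(Add(b, 6), -1)))) = Add(Rational(-2, 9), Mul(Rational(1, 9), Mul(Add(b, 1), Pow(Add(6, b), -1)))) = Add(Rational(-2, 9), Mul(Rational(1, 9), Mul(Add(1, b), Pow(Add(6, b), -1)))) = Add(Rational(-2, 9), Mul(Rational(1, 9), Mul(Pow(Add(6, b), -1), Add(1, b)))) = Add(Rational(-2, 9), Mul(Rational(1, 9), Pow(Add(6, b), -1), Add(1, b))))
Z = 54 (Z = Add(Add(Mul(10, 6), Add(-4, -1)), -1) = Add(Add(60, -5), -1) = Add(55, -1) = 54)
Mul(Mul(Function('L')(4), Z), -2) = Mul(Mul(Mul(Rational(1, 9), Pow(Add(6, 4), -1), Add(-11, Mul(-1, 4))), 54), -2) = Mul(Mul(Mul(Rational(1, 9), Pow(10, -1), Add(-11, -4)), 54), -2) = Mul(Mul(Mul(Rational(1, 9), Rational(1, 10), -15), 54), -2) = Mul(Mul(Rational(-1, 6), 54), -2) = Mul(-9, -2) = 18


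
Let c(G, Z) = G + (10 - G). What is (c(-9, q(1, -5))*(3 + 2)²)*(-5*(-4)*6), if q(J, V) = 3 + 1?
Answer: 30000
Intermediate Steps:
q(J, V) = 4
c(G, Z) = 10
(c(-9, q(1, -5))*(3 + 2)²)*(-5*(-4)*6) = (10*(3 + 2)²)*(-5*(-4)*6) = (10*5²)*(20*6) = (10*25)*120 = 250*120 = 30000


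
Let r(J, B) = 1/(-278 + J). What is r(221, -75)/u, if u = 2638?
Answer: -1/150366 ≈ -6.6504e-6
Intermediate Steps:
r(221, -75)/u = 1/((-278 + 221)*2638) = (1/2638)/(-57) = -1/57*1/2638 = -1/150366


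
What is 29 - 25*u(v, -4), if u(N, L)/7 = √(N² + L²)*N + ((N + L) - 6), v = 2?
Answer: 1429 - 700*√5 ≈ -136.25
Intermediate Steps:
u(N, L) = -42 + 7*L + 7*N + 7*N*√(L² + N²) (u(N, L) = 7*(√(N² + L²)*N + ((N + L) - 6)) = 7*(√(L² + N²)*N + ((L + N) - 6)) = 7*(N*√(L² + N²) + (-6 + L + N)) = 7*(-6 + L + N + N*√(L² + N²)) = -42 + 7*L + 7*N + 7*N*√(L² + N²))
29 - 25*u(v, -4) = 29 - 25*(-42 + 7*(-4) + 7*2 + 7*2*√((-4)² + 2²)) = 29 - 25*(-42 - 28 + 14 + 7*2*√(16 + 4)) = 29 - 25*(-42 - 28 + 14 + 7*2*√20) = 29 - 25*(-42 - 28 + 14 + 7*2*(2*√5)) = 29 - 25*(-42 - 28 + 14 + 28*√5) = 29 - 25*(-56 + 28*√5) = 29 + (1400 - 700*√5) = 1429 - 700*√5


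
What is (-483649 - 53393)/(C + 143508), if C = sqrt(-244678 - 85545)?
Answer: -77069823336/20594876287 + 537042*I*sqrt(330223)/20594876287 ≈ -3.7422 + 0.014985*I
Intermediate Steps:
C = I*sqrt(330223) (C = sqrt(-330223) = I*sqrt(330223) ≈ 574.65*I)
(-483649 - 53393)/(C + 143508) = (-483649 - 53393)/(I*sqrt(330223) + 143508) = -537042/(143508 + I*sqrt(330223))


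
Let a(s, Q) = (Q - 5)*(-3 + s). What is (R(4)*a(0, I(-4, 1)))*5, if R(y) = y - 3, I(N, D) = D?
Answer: 60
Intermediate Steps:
R(y) = -3 + y
a(s, Q) = (-5 + Q)*(-3 + s)
(R(4)*a(0, I(-4, 1)))*5 = ((-3 + 4)*(15 - 5*0 - 3*1 + 1*0))*5 = (1*(15 + 0 - 3 + 0))*5 = (1*12)*5 = 12*5 = 60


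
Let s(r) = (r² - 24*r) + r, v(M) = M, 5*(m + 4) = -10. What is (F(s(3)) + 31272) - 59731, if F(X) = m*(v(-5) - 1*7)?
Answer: -28387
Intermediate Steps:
m = -6 (m = -4 + (⅕)*(-10) = -4 - 2 = -6)
s(r) = r² - 23*r
F(X) = 72 (F(X) = -6*(-5 - 1*7) = -6*(-5 - 7) = -6*(-12) = 72)
(F(s(3)) + 31272) - 59731 = (72 + 31272) - 59731 = 31344 - 59731 = -28387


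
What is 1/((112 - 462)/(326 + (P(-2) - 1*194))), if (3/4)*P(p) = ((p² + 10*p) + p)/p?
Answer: -72/175 ≈ -0.41143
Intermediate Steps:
P(p) = 4*(p² + 11*p)/(3*p) (P(p) = 4*(((p² + 10*p) + p)/p)/3 = 4*((p² + 11*p)/p)/3 = 4*(p² + 11*p)/(3*p))
1/((112 - 462)/(326 + (P(-2) - 1*194))) = 1/((112 - 462)/(326 + ((44/3 + (4/3)*(-2)) - 1*194))) = 1/(-350/(326 + ((44/3 - 8/3) - 194))) = 1/(-350/(326 + (12 - 194))) = 1/(-350/(326 - 182)) = 1/(-350/144) = 1/(-350*1/144) = 1/(-175/72) = -72/175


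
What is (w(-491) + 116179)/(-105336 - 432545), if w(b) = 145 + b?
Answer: -115833/537881 ≈ -0.21535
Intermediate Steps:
(w(-491) + 116179)/(-105336 - 432545) = ((145 - 491) + 116179)/(-105336 - 432545) = (-346 + 116179)/(-537881) = 115833*(-1/537881) = -115833/537881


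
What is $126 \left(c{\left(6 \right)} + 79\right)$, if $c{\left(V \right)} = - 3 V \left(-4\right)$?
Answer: $19026$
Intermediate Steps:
$c{\left(V \right)} = 12 V$
$126 \left(c{\left(6 \right)} + 79\right) = 126 \left(12 \cdot 6 + 79\right) = 126 \left(72 + 79\right) = 126 \cdot 151 = 19026$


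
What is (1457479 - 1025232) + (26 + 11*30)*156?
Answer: 487783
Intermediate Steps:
(1457479 - 1025232) + (26 + 11*30)*156 = 432247 + (26 + 330)*156 = 432247 + 356*156 = 432247 + 55536 = 487783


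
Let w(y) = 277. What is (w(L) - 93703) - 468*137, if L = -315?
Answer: -157542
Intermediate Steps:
(w(L) - 93703) - 468*137 = (277 - 93703) - 468*137 = -93426 - 1*64116 = -93426 - 64116 = -157542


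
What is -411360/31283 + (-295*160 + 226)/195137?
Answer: -81741043962/6104470771 ≈ -13.390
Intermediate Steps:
-411360/31283 + (-295*160 + 226)/195137 = -411360*1/31283 + (-47200 + 226)*(1/195137) = -411360/31283 - 46974*1/195137 = -411360/31283 - 46974/195137 = -81741043962/6104470771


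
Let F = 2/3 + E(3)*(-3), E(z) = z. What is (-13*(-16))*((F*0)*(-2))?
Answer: 0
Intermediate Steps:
F = -25/3 (F = 2/3 + 3*(-3) = 2*(1/3) - 9 = 2/3 - 9 = -25/3 ≈ -8.3333)
(-13*(-16))*((F*0)*(-2)) = (-13*(-16))*(-25/3*0*(-2)) = 208*(0*(-2)) = 208*0 = 0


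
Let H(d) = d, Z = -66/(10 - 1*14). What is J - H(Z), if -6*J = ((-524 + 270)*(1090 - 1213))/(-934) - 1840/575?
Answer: -72794/7005 ≈ -10.392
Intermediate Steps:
Z = 33/2 (Z = -66/(10 - 14) = -66/(-4) = -66*(-¼) = 33/2 ≈ 16.500)
J = 85577/14010 (J = -(((-524 + 270)*(1090 - 1213))/(-934) - 1840/575)/6 = -(-254*(-123)*(-1/934) - 1840*1/575)/6 = -(31242*(-1/934) - 16/5)/6 = -(-15621/467 - 16/5)/6 = -⅙*(-85577/2335) = 85577/14010 ≈ 6.1083)
J - H(Z) = 85577/14010 - 1*33/2 = 85577/14010 - 33/2 = -72794/7005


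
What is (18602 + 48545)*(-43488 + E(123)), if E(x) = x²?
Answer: -1904221773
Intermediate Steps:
(18602 + 48545)*(-43488 + E(123)) = (18602 + 48545)*(-43488 + 123²) = 67147*(-43488 + 15129) = 67147*(-28359) = -1904221773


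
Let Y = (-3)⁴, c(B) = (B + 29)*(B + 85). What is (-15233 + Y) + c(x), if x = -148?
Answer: -7655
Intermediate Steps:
c(B) = (29 + B)*(85 + B)
Y = 81
(-15233 + Y) + c(x) = (-15233 + 81) + (2465 + (-148)² + 114*(-148)) = -15152 + (2465 + 21904 - 16872) = -15152 + 7497 = -7655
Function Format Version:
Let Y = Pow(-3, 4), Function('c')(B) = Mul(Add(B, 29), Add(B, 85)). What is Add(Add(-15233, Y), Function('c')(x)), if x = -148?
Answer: -7655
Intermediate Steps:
Function('c')(B) = Mul(Add(29, B), Add(85, B))
Y = 81
Add(Add(-15233, Y), Function('c')(x)) = Add(Add(-15233, 81), Add(2465, Pow(-148, 2), Mul(114, -148))) = Add(-15152, Add(2465, 21904, -16872)) = Add(-15152, 7497) = -7655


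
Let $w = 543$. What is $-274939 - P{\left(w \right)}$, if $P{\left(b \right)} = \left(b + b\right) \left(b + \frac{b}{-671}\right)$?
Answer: $- \frac{579581729}{671} \approx -8.6376 \cdot 10^{5}$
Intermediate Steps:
$P{\left(b \right)} = \frac{1340 b^{2}}{671}$ ($P{\left(b \right)} = 2 b \left(b + b \left(- \frac{1}{671}\right)\right) = 2 b \left(b - \frac{b}{671}\right) = 2 b \frac{670 b}{671} = \frac{1340 b^{2}}{671}$)
$-274939 - P{\left(w \right)} = -274939 - \frac{1340 \cdot 543^{2}}{671} = -274939 - \frac{1340}{671} \cdot 294849 = -274939 - \frac{395097660}{671} = - \frac{579581729}{671}$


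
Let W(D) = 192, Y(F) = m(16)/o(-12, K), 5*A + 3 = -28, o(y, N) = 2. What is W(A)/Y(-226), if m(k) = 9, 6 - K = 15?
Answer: 128/3 ≈ 42.667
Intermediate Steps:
K = -9 (K = 6 - 1*15 = 6 - 15 = -9)
A = -31/5 (A = -⅗ + (⅕)*(-28) = -⅗ - 28/5 = -31/5 ≈ -6.2000)
Y(F) = 9/2
W(A)/Y(-226) = 192/(9/2) = 192*(2/9) = 128/3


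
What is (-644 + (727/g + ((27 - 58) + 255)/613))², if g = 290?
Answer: 12989906046546361/31602172900 ≈ 4.1104e+5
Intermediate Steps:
(-644 + (727/g + ((27 - 58) + 255)/613))² = (-644 + (727/290 + ((27 - 58) + 255)/613))² = (-644 + (727*(1/290) + (-31 + 255)*(1/613)))² = (-644 + (727/290 + 224*(1/613)))² = (-644 + (727/290 + 224/613))² = (-644 + 510611/177770)² = (-113973269/177770)² = 12989906046546361/31602172900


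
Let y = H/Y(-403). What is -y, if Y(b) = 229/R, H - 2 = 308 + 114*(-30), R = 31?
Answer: 96410/229 ≈ 421.00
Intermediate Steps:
H = -3110 (H = 2 + (308 + 114*(-30)) = 2 + (308 - 3420) = 2 - 3112 = -3110)
Y(b) = 229/31
y = -96410/229 (y = -3110/229/31 = -3110*31/229 = -96410/229 ≈ -421.00)
-y = -1*(-96410/229) = 96410/229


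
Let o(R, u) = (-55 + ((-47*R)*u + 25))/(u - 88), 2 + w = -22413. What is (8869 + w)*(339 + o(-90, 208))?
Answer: -207815959/2 ≈ -1.0391e+8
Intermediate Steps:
w = -22415 (w = -2 - 22413 = -22415)
o(R, u) = (-30 - 47*R*u)/(-88 + u) (o(R, u) = (-55 + (-47*R*u + 25))/(-88 + u) = (-55 + (25 - 47*R*u))/(-88 + u) = (-30 - 47*R*u)/(-88 + u))
(8869 + w)*(339 + o(-90, 208)) = (8869 - 22415)*(339 + (-30 - 47*(-90)*208)/(-88 + 208)) = -13546*(339 + (-30 + 879840)/120) = -13546*(339 + (1/120)*879810) = -13546*(339 + 29327/4) = -13546*30683/4 = -207815959/2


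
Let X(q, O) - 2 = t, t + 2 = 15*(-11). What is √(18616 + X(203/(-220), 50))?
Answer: √18451 ≈ 135.83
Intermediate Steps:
t = -167 (t = -2 + 15*(-11) = -2 - 165 = -167)
X(q, O) = -165 (X(q, O) = 2 - 167 = -165)
√(18616 + X(203/(-220), 50)) = √(18616 - 165) = √18451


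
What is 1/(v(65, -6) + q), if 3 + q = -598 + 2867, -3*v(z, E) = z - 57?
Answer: 3/6790 ≈ 0.00044183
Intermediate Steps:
v(z, E) = 19 - z/3 (v(z, E) = -(z - 57)/3 = -(-57 + z)/3 = 19 - z/3)
q = 2266 (q = -3 + (-598 + 2867) = -3 + 2269 = 2266)
1/(v(65, -6) + q) = 1/((19 - ⅓*65) + 2266) = 1/((19 - 65/3) + 2266) = 1/(-8/3 + 2266) = 1/(6790/3) = 3/6790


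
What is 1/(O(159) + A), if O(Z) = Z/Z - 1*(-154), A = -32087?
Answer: -1/31932 ≈ -3.1317e-5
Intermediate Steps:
O(Z) = 155 (O(Z) = 1 + 154 = 155)
1/(O(159) + A) = 1/(155 - 32087) = 1/(-31932) = -1/31932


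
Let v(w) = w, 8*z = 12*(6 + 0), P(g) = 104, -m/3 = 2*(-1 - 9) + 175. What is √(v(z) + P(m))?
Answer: √113 ≈ 10.630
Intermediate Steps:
m = -465 (m = -3*(2*(-1 - 9) + 175) = -3*(2*(-10) + 175) = -3*(-20 + 175) = -3*155 = -465)
z = 9 (z = (12*(6 + 0))/8 = (12*6)/8 = (⅛)*72 = 9)
√(v(z) + P(m)) = √(9 + 104) = √113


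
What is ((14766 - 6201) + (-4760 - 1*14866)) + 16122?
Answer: 5061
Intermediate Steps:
((14766 - 6201) + (-4760 - 1*14866)) + 16122 = (8565 + (-4760 - 14866)) + 16122 = (8565 - 19626) + 16122 = -11061 + 16122 = 5061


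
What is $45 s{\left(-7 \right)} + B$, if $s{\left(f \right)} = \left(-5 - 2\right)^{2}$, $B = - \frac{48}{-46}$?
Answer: $\frac{50739}{23} \approx 2206.0$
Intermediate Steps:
$B = \frac{24}{23}$ ($B = \left(-48\right) \left(- \frac{1}{46}\right) = \frac{24}{23} \approx 1.0435$)
$s{\left(f \right)} = 49$ ($s{\left(f \right)} = \left(-7\right)^{2} = 49$)
$45 s{\left(-7 \right)} + B = 45 \cdot 49 + \frac{24}{23} = 2205 + \frac{24}{23} = \frac{50739}{23}$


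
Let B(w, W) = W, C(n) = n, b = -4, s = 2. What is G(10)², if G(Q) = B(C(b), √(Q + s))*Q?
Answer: 1200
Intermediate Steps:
G(Q) = Q*√(2 + Q) (G(Q) = √(Q + 2)*Q = √(2 + Q)*Q = Q*√(2 + Q))
G(10)² = (10*√(2 + 10))² = (10*√12)² = (10*(2*√3))² = (20*√3)² = 1200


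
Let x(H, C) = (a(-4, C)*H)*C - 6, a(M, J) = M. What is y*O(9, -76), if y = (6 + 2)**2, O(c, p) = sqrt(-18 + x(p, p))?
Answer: 896*I*sqrt(118) ≈ 9733.0*I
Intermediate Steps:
x(H, C) = -6 - 4*C*H (x(H, C) = (-4*H)*C - 6 = -4*C*H - 6 = -6 - 4*C*H)
O(c, p) = sqrt(-24 - 4*p**2) (O(c, p) = sqrt(-18 + (-6 - 4*p*p)) = sqrt(-18 + (-6 - 4*p**2)) = sqrt(-24 - 4*p**2))
y = 64 (y = 8**2 = 64)
y*O(9, -76) = 64*(2*sqrt(-6 - 1*(-76)**2)) = 64*(2*sqrt(-6 - 1*5776)) = 64*(2*sqrt(-6 - 5776)) = 64*(2*sqrt(-5782)) = 64*(2*(7*I*sqrt(118))) = 64*(14*I*sqrt(118)) = 896*I*sqrt(118)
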